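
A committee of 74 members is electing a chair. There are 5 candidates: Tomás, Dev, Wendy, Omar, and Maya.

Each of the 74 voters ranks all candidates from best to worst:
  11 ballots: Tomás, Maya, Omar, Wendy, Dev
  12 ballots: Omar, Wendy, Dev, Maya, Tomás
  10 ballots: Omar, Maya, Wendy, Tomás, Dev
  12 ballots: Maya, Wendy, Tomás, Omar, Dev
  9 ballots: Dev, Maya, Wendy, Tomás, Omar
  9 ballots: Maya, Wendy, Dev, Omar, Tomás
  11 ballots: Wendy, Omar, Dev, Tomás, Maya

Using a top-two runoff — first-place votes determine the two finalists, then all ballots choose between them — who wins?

Maya

Round 1 first-place votes: Tomás 11, Dev 9, Wendy 11, Omar 22, Maya 21. Omar and Maya advance.
Runoff: Omar is ranked above Maya on 33 ballots, Maya above Omar on 41.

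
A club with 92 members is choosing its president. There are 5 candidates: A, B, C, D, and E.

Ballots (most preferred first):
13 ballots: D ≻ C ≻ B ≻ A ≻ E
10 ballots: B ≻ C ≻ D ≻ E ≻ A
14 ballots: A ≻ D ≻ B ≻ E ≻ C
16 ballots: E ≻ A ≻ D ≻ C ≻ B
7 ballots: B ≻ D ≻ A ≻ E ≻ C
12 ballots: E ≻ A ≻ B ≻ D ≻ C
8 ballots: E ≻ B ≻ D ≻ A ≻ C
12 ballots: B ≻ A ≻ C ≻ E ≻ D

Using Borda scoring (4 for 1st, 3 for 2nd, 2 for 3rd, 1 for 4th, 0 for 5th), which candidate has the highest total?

A: 13×1 + 10×0 + 14×4 + 16×3 + 7×2 + 12×3 + 8×1 + 12×3 = 211
B: 13×2 + 10×4 + 14×2 + 16×0 + 7×4 + 12×2 + 8×3 + 12×4 = 218
C: 13×3 + 10×3 + 14×0 + 16×1 + 7×0 + 12×0 + 8×0 + 12×2 = 109
D: 13×4 + 10×2 + 14×3 + 16×2 + 7×3 + 12×1 + 8×2 + 12×0 = 195
E: 13×0 + 10×1 + 14×1 + 16×4 + 7×1 + 12×4 + 8×4 + 12×1 = 187

B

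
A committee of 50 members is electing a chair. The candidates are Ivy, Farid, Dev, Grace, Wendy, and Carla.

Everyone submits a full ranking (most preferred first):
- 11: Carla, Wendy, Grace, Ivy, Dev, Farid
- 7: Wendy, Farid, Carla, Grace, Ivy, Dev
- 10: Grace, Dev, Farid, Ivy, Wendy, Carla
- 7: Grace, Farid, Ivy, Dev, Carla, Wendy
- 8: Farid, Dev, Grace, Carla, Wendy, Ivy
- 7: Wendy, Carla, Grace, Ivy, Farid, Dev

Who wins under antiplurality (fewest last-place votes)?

Grace

Last-place votes: Ivy 8, Farid 11, Dev 14, Grace 0, Wendy 7, Carla 10.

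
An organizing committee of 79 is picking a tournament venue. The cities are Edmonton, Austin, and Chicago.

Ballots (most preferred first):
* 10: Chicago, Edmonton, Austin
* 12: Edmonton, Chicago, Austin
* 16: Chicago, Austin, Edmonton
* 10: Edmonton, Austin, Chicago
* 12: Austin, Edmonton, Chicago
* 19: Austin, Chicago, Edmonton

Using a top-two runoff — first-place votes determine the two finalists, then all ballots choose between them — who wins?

Austin

Round 1 first-place votes: Edmonton 22, Austin 31, Chicago 26. Austin and Chicago advance.
Runoff: Austin is ranked above Chicago on 41 ballots, Chicago above Austin on 38.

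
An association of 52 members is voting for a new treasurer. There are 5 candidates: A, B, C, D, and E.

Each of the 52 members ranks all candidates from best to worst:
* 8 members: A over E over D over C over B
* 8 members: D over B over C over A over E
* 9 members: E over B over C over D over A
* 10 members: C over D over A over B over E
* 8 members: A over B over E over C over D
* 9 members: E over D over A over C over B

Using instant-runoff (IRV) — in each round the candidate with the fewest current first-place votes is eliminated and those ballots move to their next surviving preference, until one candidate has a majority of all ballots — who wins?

E

Round 1: A 16, B 0, C 10, D 8, E 18. B eliminated.
Round 2: A 16, C 10, D 8, E 18. D eliminated.
Round 3: A 16, C 18, E 18. A eliminated.
Round 4: C 18, E 34. E has a majority (≥27).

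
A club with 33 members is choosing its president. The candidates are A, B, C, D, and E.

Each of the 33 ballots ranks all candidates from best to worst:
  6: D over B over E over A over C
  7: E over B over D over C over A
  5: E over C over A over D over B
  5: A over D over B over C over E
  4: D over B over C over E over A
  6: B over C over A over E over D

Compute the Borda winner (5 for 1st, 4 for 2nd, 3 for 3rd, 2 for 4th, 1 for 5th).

B

A: 6×2 + 7×1 + 5×3 + 5×5 + 4×1 + 6×3 = 81
B: 6×4 + 7×4 + 5×1 + 5×3 + 4×4 + 6×5 = 118
C: 6×1 + 7×2 + 5×4 + 5×2 + 4×3 + 6×4 = 86
D: 6×5 + 7×3 + 5×2 + 5×4 + 4×5 + 6×1 = 107
E: 6×3 + 7×5 + 5×5 + 5×1 + 4×2 + 6×2 = 103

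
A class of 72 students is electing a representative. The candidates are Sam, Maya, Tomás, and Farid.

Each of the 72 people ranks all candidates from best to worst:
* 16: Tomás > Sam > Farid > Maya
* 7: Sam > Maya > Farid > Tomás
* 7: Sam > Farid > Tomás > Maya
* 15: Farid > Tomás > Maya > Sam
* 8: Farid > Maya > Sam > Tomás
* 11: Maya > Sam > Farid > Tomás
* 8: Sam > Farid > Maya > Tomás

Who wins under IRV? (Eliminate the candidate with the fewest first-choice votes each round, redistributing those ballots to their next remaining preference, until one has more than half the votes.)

Sam

Round 1: Sam 22, Maya 11, Tomás 16, Farid 23. Maya eliminated.
Round 2: Sam 33, Tomás 16, Farid 23. Tomás eliminated.
Round 3: Sam 49, Farid 23. Sam has a majority (≥37).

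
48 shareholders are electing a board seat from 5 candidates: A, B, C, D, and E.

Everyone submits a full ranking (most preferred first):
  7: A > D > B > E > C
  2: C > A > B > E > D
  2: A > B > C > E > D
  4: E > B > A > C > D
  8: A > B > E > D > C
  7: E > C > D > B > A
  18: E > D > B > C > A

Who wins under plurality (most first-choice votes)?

First-place votes: A 17, B 0, C 2, D 0, E 29.

E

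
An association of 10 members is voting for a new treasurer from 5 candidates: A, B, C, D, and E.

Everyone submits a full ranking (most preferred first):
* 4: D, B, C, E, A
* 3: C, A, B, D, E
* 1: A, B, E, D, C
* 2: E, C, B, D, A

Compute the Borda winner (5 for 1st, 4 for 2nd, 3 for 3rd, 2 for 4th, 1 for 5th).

A: 4×1 + 3×4 + 1×5 + 2×1 = 23
B: 4×4 + 3×3 + 1×4 + 2×3 = 35
C: 4×3 + 3×5 + 1×1 + 2×4 = 36
D: 4×5 + 3×2 + 1×2 + 2×2 = 32
E: 4×2 + 3×1 + 1×3 + 2×5 = 24

C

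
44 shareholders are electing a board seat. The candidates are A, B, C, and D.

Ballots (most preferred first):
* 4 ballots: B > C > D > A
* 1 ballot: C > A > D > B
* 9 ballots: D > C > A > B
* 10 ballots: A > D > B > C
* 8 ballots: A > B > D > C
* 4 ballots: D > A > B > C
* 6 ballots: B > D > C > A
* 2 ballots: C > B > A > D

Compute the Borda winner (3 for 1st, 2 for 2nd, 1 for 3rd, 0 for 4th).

A: 4×0 + 1×2 + 9×1 + 10×3 + 8×3 + 4×2 + 6×0 + 2×1 = 75
B: 4×3 + 1×0 + 9×0 + 10×1 + 8×2 + 4×1 + 6×3 + 2×2 = 64
C: 4×2 + 1×3 + 9×2 + 10×0 + 8×0 + 4×0 + 6×1 + 2×3 = 41
D: 4×1 + 1×1 + 9×3 + 10×2 + 8×1 + 4×3 + 6×2 + 2×0 = 84

D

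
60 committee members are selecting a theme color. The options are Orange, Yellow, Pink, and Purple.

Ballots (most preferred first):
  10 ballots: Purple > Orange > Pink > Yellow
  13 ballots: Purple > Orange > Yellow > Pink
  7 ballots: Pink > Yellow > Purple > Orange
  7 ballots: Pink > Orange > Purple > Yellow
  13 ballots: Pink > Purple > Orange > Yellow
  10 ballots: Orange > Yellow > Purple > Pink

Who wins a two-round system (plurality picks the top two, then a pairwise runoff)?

Round 1 first-place votes: Orange 10, Yellow 0, Pink 27, Purple 23. Pink and Purple advance.
Runoff: Pink is ranked above Purple on 27 ballots, Purple above Pink on 33.

Purple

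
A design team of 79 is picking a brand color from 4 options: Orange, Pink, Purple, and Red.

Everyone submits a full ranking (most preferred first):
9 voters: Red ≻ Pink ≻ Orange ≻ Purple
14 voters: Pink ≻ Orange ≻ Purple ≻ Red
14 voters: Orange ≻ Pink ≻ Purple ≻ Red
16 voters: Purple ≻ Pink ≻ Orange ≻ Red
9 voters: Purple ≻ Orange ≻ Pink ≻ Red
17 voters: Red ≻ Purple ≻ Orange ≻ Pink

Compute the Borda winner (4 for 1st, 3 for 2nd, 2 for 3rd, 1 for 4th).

Purple

Orange: 9×2 + 14×3 + 14×4 + 16×2 + 9×3 + 17×2 = 209
Pink: 9×3 + 14×4 + 14×3 + 16×3 + 9×2 + 17×1 = 208
Purple: 9×1 + 14×2 + 14×2 + 16×4 + 9×4 + 17×3 = 216
Red: 9×4 + 14×1 + 14×1 + 16×1 + 9×1 + 17×4 = 157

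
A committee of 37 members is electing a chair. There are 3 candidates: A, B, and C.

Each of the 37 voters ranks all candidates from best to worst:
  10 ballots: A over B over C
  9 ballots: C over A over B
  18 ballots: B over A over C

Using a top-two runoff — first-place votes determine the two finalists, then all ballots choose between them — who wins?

A

Round 1 first-place votes: A 10, B 18, C 9. B and A advance.
Runoff: B is ranked above A on 18 ballots, A above B on 19.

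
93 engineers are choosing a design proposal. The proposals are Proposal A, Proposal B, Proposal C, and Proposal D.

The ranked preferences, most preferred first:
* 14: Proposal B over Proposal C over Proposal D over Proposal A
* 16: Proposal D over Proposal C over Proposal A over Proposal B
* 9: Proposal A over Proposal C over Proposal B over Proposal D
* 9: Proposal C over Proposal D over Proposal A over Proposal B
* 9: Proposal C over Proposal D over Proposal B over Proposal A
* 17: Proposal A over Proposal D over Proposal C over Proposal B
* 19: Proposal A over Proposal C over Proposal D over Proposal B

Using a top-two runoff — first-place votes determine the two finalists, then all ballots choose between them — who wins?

Proposal C

Round 1 first-place votes: Proposal A 45, Proposal B 14, Proposal C 18, Proposal D 16. Proposal A and Proposal C advance.
Runoff: Proposal A is ranked above Proposal C on 45 ballots, Proposal C above Proposal A on 48.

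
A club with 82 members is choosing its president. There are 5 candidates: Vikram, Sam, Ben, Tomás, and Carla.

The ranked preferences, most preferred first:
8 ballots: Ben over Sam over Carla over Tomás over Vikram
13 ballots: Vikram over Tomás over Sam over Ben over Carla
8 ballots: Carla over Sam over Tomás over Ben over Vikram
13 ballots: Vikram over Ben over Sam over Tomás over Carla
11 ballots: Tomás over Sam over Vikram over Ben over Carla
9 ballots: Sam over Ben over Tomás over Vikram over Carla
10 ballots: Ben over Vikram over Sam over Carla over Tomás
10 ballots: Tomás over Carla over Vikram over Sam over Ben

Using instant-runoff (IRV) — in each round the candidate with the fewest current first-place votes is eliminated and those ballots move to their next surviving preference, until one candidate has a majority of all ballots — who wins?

Round 1: Vikram 26, Sam 9, Ben 18, Tomás 21, Carla 8. Carla eliminated.
Round 2: Vikram 26, Sam 17, Ben 18, Tomás 21. Sam eliminated.
Round 3: Vikram 26, Ben 27, Tomás 29. Vikram eliminated.
Round 4: Ben 40, Tomás 42. Tomás has a majority (≥42).

Tomás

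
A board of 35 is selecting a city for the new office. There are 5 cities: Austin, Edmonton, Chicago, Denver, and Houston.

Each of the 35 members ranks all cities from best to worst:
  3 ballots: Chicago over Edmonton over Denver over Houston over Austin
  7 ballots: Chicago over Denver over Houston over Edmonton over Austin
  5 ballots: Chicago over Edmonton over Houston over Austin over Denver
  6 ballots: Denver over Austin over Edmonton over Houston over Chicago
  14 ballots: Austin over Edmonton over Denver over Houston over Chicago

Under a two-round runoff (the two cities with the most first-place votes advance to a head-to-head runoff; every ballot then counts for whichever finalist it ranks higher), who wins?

Round 1 first-place votes: Austin 14, Edmonton 0, Chicago 15, Denver 6, Houston 0. Chicago and Austin advance.
Runoff: Chicago is ranked above Austin on 15 ballots, Austin above Chicago on 20.

Austin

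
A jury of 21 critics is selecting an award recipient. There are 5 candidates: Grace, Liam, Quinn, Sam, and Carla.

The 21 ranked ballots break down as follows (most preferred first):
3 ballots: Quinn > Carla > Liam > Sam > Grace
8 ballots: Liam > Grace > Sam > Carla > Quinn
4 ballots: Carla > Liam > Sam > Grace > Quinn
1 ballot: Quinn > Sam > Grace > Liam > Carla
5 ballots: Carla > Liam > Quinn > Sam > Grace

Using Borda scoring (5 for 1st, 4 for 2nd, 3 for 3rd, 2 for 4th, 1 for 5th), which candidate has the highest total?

Grace: 3×1 + 8×4 + 4×2 + 1×3 + 5×1 = 51
Liam: 3×3 + 8×5 + 4×4 + 1×2 + 5×4 = 87
Quinn: 3×5 + 8×1 + 4×1 + 1×5 + 5×3 = 47
Sam: 3×2 + 8×3 + 4×3 + 1×4 + 5×2 = 56
Carla: 3×4 + 8×2 + 4×5 + 1×1 + 5×5 = 74

Liam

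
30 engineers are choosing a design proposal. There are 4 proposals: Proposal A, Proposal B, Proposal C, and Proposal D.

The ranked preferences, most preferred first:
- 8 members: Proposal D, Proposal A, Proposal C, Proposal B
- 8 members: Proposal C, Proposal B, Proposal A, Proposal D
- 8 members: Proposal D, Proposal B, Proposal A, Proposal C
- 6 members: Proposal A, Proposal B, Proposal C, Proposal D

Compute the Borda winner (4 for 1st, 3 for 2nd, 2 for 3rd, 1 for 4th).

Proposal A: 8×3 + 8×2 + 8×2 + 6×4 = 80
Proposal B: 8×1 + 8×3 + 8×3 + 6×3 = 74
Proposal C: 8×2 + 8×4 + 8×1 + 6×2 = 68
Proposal D: 8×4 + 8×1 + 8×4 + 6×1 = 78

Proposal A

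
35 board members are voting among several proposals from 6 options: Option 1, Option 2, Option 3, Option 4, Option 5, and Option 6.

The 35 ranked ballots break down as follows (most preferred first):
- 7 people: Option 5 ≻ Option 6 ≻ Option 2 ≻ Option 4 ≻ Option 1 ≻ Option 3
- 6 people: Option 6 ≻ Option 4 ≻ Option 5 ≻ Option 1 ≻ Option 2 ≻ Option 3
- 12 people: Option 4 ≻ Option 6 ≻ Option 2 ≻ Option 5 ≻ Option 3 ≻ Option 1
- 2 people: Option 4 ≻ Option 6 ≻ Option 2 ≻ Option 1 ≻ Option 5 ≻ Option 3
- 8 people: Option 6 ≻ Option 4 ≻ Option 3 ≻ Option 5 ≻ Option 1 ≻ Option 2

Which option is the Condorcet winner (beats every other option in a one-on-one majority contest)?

Option 6 vs Option 1: 35–0
Option 6 vs Option 2: 35–0
Option 6 vs Option 3: 35–0
Option 6 vs Option 4: 21–14
Option 6 vs Option 5: 28–7
Option 6 beats every other option.

Option 6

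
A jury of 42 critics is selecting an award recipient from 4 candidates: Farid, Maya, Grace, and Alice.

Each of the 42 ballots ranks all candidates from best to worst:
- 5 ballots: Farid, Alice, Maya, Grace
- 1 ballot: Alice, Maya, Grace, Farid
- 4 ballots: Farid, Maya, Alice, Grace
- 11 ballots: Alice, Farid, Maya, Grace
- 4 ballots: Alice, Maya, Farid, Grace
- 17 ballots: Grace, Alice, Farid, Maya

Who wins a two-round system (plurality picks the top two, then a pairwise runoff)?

Round 1 first-place votes: Farid 9, Maya 0, Grace 17, Alice 16. Grace and Alice advance.
Runoff: Grace is ranked above Alice on 17 ballots, Alice above Grace on 25.

Alice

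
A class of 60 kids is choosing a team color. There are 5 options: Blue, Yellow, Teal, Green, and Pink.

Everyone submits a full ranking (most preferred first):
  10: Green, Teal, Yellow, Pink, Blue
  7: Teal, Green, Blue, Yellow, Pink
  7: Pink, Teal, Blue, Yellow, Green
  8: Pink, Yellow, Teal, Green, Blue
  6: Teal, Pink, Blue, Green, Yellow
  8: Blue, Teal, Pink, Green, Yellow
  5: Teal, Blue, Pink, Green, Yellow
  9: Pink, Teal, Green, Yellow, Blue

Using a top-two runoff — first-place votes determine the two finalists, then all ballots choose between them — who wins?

Round 1 first-place votes: Blue 8, Yellow 0, Teal 18, Green 10, Pink 24. Pink and Teal advance.
Runoff: Pink is ranked above Teal on 24 ballots, Teal above Pink on 36.

Teal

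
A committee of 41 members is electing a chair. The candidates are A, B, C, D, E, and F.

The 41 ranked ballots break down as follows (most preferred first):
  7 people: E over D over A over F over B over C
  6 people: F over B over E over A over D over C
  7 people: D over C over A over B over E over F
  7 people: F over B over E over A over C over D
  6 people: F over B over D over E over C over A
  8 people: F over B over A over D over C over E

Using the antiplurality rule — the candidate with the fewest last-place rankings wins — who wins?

B

Last-place votes: A 6, B 0, C 13, D 7, E 8, F 7.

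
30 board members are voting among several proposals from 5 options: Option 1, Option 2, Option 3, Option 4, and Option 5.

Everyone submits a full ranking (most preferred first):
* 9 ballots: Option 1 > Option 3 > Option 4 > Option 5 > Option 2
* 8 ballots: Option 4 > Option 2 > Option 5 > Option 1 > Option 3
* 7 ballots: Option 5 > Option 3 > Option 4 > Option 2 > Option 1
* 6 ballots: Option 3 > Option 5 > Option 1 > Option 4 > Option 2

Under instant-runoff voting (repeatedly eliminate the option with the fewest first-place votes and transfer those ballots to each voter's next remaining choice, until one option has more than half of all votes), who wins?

Option 5

Round 1: Option 1 9, Option 2 0, Option 3 6, Option 4 8, Option 5 7. Option 2 eliminated.
Round 2: Option 1 9, Option 3 6, Option 4 8, Option 5 7. Option 3 eliminated.
Round 3: Option 1 9, Option 4 8, Option 5 13. Option 4 eliminated.
Round 4: Option 1 9, Option 5 21. Option 5 has a majority (≥16).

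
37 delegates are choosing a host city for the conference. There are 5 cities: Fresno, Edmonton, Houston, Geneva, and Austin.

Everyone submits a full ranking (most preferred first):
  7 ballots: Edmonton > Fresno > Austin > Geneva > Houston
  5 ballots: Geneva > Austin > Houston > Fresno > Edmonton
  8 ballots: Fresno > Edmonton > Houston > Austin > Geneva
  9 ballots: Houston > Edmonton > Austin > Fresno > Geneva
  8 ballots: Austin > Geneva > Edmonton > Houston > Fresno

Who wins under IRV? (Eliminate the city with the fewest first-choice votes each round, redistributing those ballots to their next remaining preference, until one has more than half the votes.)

Round 1: Fresno 8, Edmonton 7, Houston 9, Geneva 5, Austin 8. Geneva eliminated.
Round 2: Fresno 8, Edmonton 7, Houston 9, Austin 13. Edmonton eliminated.
Round 3: Fresno 15, Houston 9, Austin 13. Houston eliminated.
Round 4: Fresno 15, Austin 22. Austin has a majority (≥19).

Austin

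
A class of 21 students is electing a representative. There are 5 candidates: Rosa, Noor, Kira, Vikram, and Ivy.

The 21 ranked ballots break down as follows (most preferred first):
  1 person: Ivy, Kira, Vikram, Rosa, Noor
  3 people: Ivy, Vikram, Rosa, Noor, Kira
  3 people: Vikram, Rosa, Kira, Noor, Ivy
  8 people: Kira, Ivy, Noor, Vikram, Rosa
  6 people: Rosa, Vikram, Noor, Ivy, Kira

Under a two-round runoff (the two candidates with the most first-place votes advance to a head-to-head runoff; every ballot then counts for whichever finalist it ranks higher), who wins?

Round 1 first-place votes: Rosa 6, Noor 0, Kira 8, Vikram 3, Ivy 4. Kira and Rosa advance.
Runoff: Kira is ranked above Rosa on 9 ballots, Rosa above Kira on 12.

Rosa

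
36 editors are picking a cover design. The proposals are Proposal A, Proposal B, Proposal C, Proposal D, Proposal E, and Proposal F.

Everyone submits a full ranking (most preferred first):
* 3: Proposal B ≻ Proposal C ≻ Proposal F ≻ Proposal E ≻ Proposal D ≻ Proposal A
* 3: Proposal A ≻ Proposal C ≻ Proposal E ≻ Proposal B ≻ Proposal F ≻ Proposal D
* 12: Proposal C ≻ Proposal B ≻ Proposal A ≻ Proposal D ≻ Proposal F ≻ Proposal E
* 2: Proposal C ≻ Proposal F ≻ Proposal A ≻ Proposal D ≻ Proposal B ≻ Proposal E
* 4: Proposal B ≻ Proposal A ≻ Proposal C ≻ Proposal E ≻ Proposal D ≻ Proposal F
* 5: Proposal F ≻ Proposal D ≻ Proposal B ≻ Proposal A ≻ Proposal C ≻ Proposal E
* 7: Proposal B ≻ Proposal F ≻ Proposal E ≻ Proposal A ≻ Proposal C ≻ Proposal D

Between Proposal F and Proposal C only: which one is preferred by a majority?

Proposal F is ranked above Proposal C on 12 ballots; Proposal C above Proposal F on 24.

Proposal C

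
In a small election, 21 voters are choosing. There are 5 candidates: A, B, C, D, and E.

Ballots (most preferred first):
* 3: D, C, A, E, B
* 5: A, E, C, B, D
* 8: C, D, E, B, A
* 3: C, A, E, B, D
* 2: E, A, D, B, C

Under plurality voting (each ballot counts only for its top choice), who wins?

First-place votes: A 5, B 0, C 11, D 3, E 2.

C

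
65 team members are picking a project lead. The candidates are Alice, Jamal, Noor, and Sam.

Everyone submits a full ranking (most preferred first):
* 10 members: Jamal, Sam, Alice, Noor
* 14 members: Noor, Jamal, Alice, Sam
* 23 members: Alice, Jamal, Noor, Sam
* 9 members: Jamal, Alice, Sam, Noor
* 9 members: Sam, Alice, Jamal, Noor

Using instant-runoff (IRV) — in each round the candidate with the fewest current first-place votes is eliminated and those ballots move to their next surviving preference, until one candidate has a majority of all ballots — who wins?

Jamal

Round 1: Alice 23, Jamal 19, Noor 14, Sam 9. Sam eliminated.
Round 2: Alice 32, Jamal 19, Noor 14. Noor eliminated.
Round 3: Alice 32, Jamal 33. Jamal has a majority (≥33).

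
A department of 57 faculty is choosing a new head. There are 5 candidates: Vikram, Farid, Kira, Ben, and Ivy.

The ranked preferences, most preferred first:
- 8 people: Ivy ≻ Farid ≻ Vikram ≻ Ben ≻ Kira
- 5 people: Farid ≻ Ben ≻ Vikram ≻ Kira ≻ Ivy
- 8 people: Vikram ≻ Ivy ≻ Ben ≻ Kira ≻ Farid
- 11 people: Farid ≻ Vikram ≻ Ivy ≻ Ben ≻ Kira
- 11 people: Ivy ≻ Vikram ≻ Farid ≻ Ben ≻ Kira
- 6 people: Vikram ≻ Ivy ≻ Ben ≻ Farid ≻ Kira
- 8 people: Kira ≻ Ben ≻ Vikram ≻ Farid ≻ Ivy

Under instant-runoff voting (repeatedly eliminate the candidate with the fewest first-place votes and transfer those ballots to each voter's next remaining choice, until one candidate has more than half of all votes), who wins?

Vikram

Round 1: Vikram 14, Farid 16, Kira 8, Ben 0, Ivy 19. Ben eliminated.
Round 2: Vikram 14, Farid 16, Kira 8, Ivy 19. Kira eliminated.
Round 3: Vikram 22, Farid 16, Ivy 19. Farid eliminated.
Round 4: Vikram 38, Ivy 19. Vikram has a majority (≥29).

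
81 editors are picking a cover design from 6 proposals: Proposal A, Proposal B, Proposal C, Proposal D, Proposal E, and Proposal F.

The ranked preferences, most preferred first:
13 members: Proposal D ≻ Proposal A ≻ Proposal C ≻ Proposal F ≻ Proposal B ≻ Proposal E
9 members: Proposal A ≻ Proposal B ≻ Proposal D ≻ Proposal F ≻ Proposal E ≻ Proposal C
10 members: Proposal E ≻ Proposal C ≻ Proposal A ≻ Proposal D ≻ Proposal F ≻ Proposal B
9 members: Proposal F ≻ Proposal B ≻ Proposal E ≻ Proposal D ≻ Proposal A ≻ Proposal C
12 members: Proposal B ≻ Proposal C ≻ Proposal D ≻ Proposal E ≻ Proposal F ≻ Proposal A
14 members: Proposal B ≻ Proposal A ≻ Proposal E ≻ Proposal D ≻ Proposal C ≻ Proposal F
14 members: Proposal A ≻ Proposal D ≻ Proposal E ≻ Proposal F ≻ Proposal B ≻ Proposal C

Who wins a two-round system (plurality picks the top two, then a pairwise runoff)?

Proposal A

Round 1 first-place votes: Proposal A 23, Proposal B 26, Proposal C 0, Proposal D 13, Proposal E 10, Proposal F 9. Proposal B and Proposal A advance.
Runoff: Proposal B is ranked above Proposal A on 35 ballots, Proposal A above Proposal B on 46.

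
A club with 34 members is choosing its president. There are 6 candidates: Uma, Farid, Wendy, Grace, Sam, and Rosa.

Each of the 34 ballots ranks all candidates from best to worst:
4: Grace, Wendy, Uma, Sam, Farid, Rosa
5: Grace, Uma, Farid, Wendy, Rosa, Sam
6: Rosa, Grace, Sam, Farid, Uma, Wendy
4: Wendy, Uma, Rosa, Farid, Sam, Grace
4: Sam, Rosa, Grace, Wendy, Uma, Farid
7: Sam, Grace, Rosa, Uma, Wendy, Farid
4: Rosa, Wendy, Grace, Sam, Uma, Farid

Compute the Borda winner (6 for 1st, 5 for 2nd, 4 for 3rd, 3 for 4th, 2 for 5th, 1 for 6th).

Grace

Uma: 4×4 + 5×5 + 6×2 + 4×5 + 4×2 + 7×3 + 4×2 = 110
Farid: 4×2 + 5×4 + 6×3 + 4×3 + 4×1 + 7×1 + 4×1 = 73
Wendy: 4×5 + 5×3 + 6×1 + 4×6 + 4×3 + 7×2 + 4×5 = 111
Grace: 4×6 + 5×6 + 6×5 + 4×1 + 4×4 + 7×5 + 4×4 = 155
Sam: 4×3 + 5×1 + 6×4 + 4×2 + 4×6 + 7×6 + 4×3 = 127
Rosa: 4×1 + 5×2 + 6×6 + 4×4 + 4×5 + 7×4 + 4×6 = 138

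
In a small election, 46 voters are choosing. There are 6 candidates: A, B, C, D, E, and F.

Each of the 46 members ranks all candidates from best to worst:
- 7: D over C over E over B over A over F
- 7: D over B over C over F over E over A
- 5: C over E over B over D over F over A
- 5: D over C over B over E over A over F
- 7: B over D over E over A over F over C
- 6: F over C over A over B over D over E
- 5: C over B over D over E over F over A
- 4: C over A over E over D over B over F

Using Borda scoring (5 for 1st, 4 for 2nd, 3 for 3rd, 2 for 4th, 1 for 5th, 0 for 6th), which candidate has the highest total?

C

A: 7×1 + 7×0 + 5×0 + 5×1 + 7×2 + 6×3 + 5×0 + 4×4 = 60
B: 7×2 + 7×4 + 5×3 + 5×3 + 7×5 + 6×2 + 5×4 + 4×1 = 143
C: 7×4 + 7×3 + 5×5 + 5×4 + 7×0 + 6×4 + 5×5 + 4×5 = 163
D: 7×5 + 7×5 + 5×2 + 5×5 + 7×4 + 6×1 + 5×3 + 4×2 = 162
E: 7×3 + 7×1 + 5×4 + 5×2 + 7×3 + 6×0 + 5×2 + 4×3 = 101
F: 7×0 + 7×2 + 5×1 + 5×0 + 7×1 + 6×5 + 5×1 + 4×0 = 61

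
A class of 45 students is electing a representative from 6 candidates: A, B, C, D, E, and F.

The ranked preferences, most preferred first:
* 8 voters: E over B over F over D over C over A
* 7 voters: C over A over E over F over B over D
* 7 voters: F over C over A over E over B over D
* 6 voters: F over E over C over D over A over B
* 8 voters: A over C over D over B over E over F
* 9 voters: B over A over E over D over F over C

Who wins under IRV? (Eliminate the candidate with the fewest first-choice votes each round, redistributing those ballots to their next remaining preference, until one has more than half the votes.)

A

Round 1: A 8, B 9, C 7, D 0, E 8, F 13. D eliminated.
Round 2: A 8, B 9, C 7, E 8, F 13. C eliminated.
Round 3: A 15, B 9, E 8, F 13. E eliminated.
Round 4: A 15, B 17, F 13. F eliminated.
Round 5: A 28, B 17. A has a majority (≥23).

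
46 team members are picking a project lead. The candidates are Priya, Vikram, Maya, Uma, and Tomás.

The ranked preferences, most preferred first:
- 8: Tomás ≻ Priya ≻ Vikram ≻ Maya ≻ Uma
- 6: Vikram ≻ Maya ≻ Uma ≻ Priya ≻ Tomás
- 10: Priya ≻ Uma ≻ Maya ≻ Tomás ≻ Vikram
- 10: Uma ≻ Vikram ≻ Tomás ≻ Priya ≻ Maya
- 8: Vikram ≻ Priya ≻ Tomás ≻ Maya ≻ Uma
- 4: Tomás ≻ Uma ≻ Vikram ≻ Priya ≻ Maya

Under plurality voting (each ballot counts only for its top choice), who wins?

First-place votes: Priya 10, Vikram 14, Maya 0, Uma 10, Tomás 12.

Vikram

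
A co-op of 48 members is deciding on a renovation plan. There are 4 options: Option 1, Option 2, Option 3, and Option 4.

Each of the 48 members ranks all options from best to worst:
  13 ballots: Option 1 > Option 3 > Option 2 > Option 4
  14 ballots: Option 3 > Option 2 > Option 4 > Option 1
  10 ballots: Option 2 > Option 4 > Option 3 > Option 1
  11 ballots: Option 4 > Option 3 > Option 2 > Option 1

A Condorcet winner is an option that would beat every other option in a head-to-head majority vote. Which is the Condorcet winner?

Option 3

Option 3 vs Option 1: 35–13
Option 3 vs Option 2: 38–10
Option 3 vs Option 4: 27–21
Option 3 beats every other option.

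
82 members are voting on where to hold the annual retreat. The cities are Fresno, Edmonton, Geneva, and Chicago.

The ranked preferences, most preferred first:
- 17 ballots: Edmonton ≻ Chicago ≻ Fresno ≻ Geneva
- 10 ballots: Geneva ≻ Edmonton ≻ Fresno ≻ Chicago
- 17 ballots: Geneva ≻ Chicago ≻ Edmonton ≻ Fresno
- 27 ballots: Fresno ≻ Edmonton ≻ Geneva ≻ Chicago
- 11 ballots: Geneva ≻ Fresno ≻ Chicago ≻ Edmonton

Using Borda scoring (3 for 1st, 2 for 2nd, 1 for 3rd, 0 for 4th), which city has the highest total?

Edmonton

Fresno: 17×1 + 10×1 + 17×0 + 27×3 + 11×2 = 130
Edmonton: 17×3 + 10×2 + 17×1 + 27×2 + 11×0 = 142
Geneva: 17×0 + 10×3 + 17×3 + 27×1 + 11×3 = 141
Chicago: 17×2 + 10×0 + 17×2 + 27×0 + 11×1 = 79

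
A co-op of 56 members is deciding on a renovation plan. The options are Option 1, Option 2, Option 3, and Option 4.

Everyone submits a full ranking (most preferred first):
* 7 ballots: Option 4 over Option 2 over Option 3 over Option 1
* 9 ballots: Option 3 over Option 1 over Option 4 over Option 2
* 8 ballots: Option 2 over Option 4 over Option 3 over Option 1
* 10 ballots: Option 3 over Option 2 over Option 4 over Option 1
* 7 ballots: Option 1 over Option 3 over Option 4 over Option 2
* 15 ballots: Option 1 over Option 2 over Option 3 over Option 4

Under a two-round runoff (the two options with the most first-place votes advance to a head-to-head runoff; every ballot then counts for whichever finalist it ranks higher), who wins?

Round 1 first-place votes: Option 1 22, Option 2 8, Option 3 19, Option 4 7. Option 1 and Option 3 advance.
Runoff: Option 1 is ranked above Option 3 on 22 ballots, Option 3 above Option 1 on 34.

Option 3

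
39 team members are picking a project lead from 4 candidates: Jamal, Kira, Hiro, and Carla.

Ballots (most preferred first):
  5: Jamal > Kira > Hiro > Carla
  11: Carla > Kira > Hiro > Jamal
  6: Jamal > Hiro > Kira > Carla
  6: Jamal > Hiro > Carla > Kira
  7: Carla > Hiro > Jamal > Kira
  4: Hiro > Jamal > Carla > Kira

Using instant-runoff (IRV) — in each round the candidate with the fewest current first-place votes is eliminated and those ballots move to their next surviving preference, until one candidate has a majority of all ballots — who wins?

Jamal

Round 1: Jamal 17, Kira 0, Hiro 4, Carla 18. Kira eliminated.
Round 2: Jamal 17, Hiro 4, Carla 18. Hiro eliminated.
Round 3: Jamal 21, Carla 18. Jamal has a majority (≥20).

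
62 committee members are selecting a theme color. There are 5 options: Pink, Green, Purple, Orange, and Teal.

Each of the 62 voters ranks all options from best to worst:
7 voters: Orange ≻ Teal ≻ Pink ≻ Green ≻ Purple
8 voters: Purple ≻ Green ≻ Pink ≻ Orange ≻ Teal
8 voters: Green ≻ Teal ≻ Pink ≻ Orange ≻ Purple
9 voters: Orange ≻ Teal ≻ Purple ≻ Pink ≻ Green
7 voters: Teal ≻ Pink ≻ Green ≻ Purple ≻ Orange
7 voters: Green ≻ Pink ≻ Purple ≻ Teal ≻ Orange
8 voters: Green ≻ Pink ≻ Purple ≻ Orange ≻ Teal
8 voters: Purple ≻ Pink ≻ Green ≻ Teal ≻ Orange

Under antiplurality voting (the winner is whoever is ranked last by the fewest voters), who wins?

Pink

Last-place votes: Pink 0, Green 9, Purple 15, Orange 22, Teal 16.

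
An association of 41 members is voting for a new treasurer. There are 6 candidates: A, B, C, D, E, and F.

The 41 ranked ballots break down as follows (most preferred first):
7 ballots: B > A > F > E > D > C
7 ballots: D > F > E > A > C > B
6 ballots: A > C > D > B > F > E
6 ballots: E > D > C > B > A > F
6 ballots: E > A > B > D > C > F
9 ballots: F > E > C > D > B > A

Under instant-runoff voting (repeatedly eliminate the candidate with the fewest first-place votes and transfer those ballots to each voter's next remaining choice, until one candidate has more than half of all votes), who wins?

Round 1: A 6, B 7, C 0, D 7, E 12, F 9. C eliminated.
Round 2: A 6, B 7, D 7, E 12, F 9. A eliminated.
Round 3: B 7, D 13, E 12, F 9. B eliminated.
Round 4: D 13, E 12, F 16. E eliminated.
Round 5: D 25, F 16. D has a majority (≥21).

D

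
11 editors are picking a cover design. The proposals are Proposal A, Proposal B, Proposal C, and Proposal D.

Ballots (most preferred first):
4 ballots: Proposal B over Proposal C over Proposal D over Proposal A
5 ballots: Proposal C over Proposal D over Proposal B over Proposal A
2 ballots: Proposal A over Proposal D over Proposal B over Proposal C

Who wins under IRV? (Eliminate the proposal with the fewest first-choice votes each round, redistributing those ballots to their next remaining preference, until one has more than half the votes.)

Round 1: Proposal A 2, Proposal B 4, Proposal C 5, Proposal D 0. Proposal D eliminated.
Round 2: Proposal A 2, Proposal B 4, Proposal C 5. Proposal A eliminated.
Round 3: Proposal B 6, Proposal C 5. Proposal B has a majority (≥6).

Proposal B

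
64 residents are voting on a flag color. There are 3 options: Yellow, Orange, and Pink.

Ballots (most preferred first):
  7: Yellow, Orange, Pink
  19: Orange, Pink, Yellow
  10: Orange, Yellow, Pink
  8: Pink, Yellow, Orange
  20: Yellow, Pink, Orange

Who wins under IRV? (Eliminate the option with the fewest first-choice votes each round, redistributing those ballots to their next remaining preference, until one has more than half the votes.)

Round 1: Yellow 27, Orange 29, Pink 8. Pink eliminated.
Round 2: Yellow 35, Orange 29. Yellow has a majority (≥33).

Yellow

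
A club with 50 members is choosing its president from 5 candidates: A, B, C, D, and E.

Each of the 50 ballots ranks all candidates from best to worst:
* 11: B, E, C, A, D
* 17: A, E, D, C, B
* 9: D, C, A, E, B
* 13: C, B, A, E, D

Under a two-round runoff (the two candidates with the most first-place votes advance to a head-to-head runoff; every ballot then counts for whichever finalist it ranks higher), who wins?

Round 1 first-place votes: A 17, B 11, C 13, D 9, E 0. A and C advance.
Runoff: A is ranked above C on 17 ballots, C above A on 33.

C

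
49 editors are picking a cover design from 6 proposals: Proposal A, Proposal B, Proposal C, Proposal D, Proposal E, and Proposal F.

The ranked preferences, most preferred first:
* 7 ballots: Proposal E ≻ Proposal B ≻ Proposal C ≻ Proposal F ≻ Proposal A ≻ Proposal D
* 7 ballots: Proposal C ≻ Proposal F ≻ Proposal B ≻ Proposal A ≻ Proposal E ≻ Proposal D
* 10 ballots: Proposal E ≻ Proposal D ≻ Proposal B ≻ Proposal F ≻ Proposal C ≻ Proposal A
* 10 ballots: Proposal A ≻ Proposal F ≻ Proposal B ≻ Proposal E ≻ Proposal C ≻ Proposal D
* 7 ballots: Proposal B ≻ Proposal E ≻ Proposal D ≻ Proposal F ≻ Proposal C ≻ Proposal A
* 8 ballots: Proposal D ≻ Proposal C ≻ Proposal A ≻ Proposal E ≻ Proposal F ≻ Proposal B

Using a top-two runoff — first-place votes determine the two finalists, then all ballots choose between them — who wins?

Round 1 first-place votes: Proposal A 10, Proposal B 7, Proposal C 7, Proposal D 8, Proposal E 17, Proposal F 0. Proposal E and Proposal A advance.
Runoff: Proposal E is ranked above Proposal A on 24 ballots, Proposal A above Proposal E on 25.

Proposal A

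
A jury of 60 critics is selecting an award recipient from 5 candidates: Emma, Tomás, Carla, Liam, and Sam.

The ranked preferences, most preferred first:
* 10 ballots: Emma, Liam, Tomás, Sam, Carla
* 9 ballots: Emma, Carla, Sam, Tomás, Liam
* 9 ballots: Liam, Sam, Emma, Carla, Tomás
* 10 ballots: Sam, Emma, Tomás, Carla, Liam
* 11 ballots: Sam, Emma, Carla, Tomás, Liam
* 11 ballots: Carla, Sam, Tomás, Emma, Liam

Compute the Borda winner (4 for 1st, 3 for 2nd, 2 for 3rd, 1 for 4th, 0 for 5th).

Emma: 10×4 + 9×4 + 9×2 + 10×3 + 11×3 + 11×1 = 168
Tomás: 10×2 + 9×1 + 9×0 + 10×2 + 11×1 + 11×2 = 82
Carla: 10×0 + 9×3 + 9×1 + 10×1 + 11×2 + 11×4 = 112
Liam: 10×3 + 9×0 + 9×4 + 10×0 + 11×0 + 11×0 = 66
Sam: 10×1 + 9×2 + 9×3 + 10×4 + 11×4 + 11×3 = 172

Sam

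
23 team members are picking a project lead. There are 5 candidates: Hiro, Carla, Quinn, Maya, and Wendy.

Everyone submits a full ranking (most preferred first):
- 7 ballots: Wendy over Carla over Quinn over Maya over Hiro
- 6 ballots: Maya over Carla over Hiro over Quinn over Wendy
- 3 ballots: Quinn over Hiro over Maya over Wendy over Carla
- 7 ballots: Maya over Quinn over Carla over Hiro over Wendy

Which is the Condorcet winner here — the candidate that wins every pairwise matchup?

Maya

Maya vs Hiro: 20–3
Maya vs Carla: 16–7
Maya vs Quinn: 13–10
Maya vs Wendy: 16–7
Maya beats every other candidate.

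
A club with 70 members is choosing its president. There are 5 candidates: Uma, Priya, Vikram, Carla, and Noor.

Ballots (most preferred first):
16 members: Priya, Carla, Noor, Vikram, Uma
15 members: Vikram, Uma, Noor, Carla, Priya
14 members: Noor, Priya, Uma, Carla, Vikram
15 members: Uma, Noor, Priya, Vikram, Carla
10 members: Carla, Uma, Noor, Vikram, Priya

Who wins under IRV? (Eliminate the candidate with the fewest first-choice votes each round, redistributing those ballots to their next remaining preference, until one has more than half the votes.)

Round 1: Uma 15, Priya 16, Vikram 15, Carla 10, Noor 14. Carla eliminated.
Round 2: Uma 25, Priya 16, Vikram 15, Noor 14. Noor eliminated.
Round 3: Uma 25, Priya 30, Vikram 15. Vikram eliminated.
Round 4: Uma 40, Priya 30. Uma has a majority (≥36).

Uma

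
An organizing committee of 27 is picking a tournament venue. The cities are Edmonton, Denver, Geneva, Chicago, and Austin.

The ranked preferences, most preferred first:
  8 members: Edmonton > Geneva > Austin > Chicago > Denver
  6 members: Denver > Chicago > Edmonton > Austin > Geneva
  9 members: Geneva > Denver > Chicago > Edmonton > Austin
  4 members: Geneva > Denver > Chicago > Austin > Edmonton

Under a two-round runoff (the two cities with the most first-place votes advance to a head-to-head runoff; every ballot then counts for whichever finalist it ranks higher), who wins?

Round 1 first-place votes: Edmonton 8, Denver 6, Geneva 13, Chicago 0, Austin 0. Geneva and Edmonton advance.
Runoff: Geneva is ranked above Edmonton on 13 ballots, Edmonton above Geneva on 14.

Edmonton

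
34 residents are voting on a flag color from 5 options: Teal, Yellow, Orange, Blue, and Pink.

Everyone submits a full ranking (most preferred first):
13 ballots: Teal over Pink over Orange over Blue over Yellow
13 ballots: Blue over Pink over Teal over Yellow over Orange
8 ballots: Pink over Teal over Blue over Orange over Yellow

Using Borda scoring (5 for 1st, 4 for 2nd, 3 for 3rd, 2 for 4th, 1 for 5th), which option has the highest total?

Teal: 13×5 + 13×3 + 8×4 = 136
Yellow: 13×1 + 13×2 + 8×1 = 47
Orange: 13×3 + 13×1 + 8×2 = 68
Blue: 13×2 + 13×5 + 8×3 = 115
Pink: 13×4 + 13×4 + 8×5 = 144

Pink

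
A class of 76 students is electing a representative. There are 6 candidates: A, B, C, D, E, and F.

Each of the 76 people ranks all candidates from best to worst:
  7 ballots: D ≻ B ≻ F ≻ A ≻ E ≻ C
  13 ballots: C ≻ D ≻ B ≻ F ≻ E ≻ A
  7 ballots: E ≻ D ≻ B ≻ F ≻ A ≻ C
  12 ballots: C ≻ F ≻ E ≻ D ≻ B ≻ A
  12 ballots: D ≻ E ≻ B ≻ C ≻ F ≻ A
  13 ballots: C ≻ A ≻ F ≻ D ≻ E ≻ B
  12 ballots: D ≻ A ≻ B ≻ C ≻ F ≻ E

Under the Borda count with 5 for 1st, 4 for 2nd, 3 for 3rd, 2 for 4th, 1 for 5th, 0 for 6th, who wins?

D

A: 7×2 + 13×0 + 7×1 + 12×0 + 12×0 + 13×4 + 12×4 = 121
B: 7×4 + 13×3 + 7×3 + 12×1 + 12×3 + 13×0 + 12×3 = 172
C: 7×0 + 13×5 + 7×0 + 12×5 + 12×2 + 13×5 + 12×2 = 238
D: 7×5 + 13×4 + 7×4 + 12×2 + 12×5 + 13×2 + 12×5 = 285
E: 7×1 + 13×1 + 7×5 + 12×3 + 12×4 + 13×1 + 12×0 = 152
F: 7×3 + 13×2 + 7×2 + 12×4 + 12×1 + 13×3 + 12×1 = 172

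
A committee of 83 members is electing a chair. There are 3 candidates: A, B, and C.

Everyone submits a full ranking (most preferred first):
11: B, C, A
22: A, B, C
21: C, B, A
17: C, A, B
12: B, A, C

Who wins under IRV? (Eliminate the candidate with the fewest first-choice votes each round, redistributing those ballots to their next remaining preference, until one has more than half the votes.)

B

Round 1: A 22, B 23, C 38. A eliminated.
Round 2: B 45, C 38. B has a majority (≥42).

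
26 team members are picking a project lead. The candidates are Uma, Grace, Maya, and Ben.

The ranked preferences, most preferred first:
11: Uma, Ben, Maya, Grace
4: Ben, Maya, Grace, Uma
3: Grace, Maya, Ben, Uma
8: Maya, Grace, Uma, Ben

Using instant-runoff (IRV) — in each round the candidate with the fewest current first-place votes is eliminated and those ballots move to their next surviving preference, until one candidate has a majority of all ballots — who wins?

Maya

Round 1: Uma 11, Grace 3, Maya 8, Ben 4. Grace eliminated.
Round 2: Uma 11, Maya 11, Ben 4. Ben eliminated.
Round 3: Uma 11, Maya 15. Maya has a majority (≥14).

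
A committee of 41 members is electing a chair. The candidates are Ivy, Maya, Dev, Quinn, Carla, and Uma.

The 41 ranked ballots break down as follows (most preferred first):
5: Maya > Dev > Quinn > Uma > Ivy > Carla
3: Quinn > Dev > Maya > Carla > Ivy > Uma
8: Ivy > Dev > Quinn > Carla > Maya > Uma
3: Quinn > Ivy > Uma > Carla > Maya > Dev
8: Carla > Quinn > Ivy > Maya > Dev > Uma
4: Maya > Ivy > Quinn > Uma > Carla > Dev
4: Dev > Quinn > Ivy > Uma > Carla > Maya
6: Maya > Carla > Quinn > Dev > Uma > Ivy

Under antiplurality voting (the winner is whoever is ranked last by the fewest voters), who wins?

Quinn

Last-place votes: Ivy 6, Maya 4, Dev 7, Quinn 0, Carla 5, Uma 19.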